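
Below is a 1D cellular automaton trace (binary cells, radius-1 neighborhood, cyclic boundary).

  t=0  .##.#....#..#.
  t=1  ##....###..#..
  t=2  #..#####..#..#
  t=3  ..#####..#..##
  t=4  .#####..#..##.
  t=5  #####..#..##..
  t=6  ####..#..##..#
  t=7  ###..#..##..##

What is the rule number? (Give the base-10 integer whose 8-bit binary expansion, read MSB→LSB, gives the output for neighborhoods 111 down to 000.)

139

  ###|#  b7=1 t=1,i=7
  ##.|.  b6=0 t=0,i=2
  #.#|.  b5=0 t=0,i=3
  #..|.  b4=0 t=0,i=5
  .##|#  b3=1 t=0,i=1
  .#.|.  b2=0 t=0,i=4
  ..#|#  b1=1 t=0,i=0
  ...|#  b0=1 t=0,i=6
  bits 10001011 = 139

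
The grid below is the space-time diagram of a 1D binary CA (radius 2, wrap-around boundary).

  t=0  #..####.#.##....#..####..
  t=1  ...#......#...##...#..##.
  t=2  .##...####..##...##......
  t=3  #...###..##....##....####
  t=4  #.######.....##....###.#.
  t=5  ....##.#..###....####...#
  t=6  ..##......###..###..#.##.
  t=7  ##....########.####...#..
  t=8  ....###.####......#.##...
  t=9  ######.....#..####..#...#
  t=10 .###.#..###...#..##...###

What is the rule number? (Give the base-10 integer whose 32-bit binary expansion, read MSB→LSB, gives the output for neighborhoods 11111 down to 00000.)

  #####|#  b31=1 t=3,i=23
  ####.|.  b30=0 t=0,i=5
  ###.#|.  b29=0 t=0,i=6
  ###..|#  b28=1 t=0,i=22
  ##.##|.  b27=0 t=7,i=14
  ##.#.|.  b26=0 t=0,i=7
  ##..#|#  b25=1 t=0,i=23
  ##...|.  b24=0 t=0,i=12
  #.###|.  b23=0 t=4,i=2
  #.##.|#  b22=1 t=0,i=10
  #.#.#|.  b21=0 t=0,i=8
  #.#..|.  b20=0 t=5,i=7
  #..##|.  b19=0 t=0,i=2
  #..#.|.  b18=0 t=0,i=24
  #...#|#  b17=1 t=1,i=12
  #....|.  b16=0 t=0,i=13
  .####|.  b15=0 t=0,i=4
  .###.|#  b14=1 t=3,i=5
  .##.#|.  b13=0 t=5,i=5
  .##..|.  b12=0 t=0,i=11
  .#.##|.  b11=0 t=0,i=9
  .#.#.|#  b10=1 t=4,i=24
  .#..#|.  b9=0 t=0,i=1
  .#...|.  b8=0 t=1,i=4
  ..###|#  b7=1 t=0,i=3
  ..##.|.  b6=0 t=1,i=14
  ..#.#|.  b5=0 t=6,i=20
  ..#..|.  b4=0 t=0,i=0
  ...##|#  b3=1 t=1,i=13
  ...#.|#  b2=1 t=0,i=15
  ....#|#  b1=1 t=0,i=14
  .....|#  b0=1 t=1,i=6
  bits 10010010010000100100010010001111 = 2453816463

2453816463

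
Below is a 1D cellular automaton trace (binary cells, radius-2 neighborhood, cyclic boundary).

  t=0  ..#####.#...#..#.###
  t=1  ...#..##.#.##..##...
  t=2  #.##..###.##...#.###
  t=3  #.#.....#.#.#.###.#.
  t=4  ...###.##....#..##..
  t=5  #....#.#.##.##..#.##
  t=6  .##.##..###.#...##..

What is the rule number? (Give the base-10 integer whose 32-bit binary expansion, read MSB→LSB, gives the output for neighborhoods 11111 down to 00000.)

625060213

  ##### -> .   bit 31 = 0  t=0,i=4
  ####. -> .   bit 30 = 0  t=0,i=5
  ###.# -> #   bit 29 = 1  t=0,i=6
  ###.. -> .   bit 28 = 0  t=0,i=19
  ##.## -> .   bit 27 = 0  t=2,i=1
  ##.#. -> #   bit 26 = 1  t=0,i=7
  ##..# -> .   bit 25 = 0  t=0,i=0
  ##... -> #   bit 24 = 1  t=1,i=17
  #.### -> .   bit 23 = 0  t=0,i=17
  #.##. -> #   bit 22 = 1  t=1,i=11
  #.#.# -> .   bit 21 = 0  t=1,i=9
  #.#.. -> .   bit 20 = 0  t=0,i=8
  #..## -> .   bit 19 = 0  t=0,i=1
  #..#. -> .   bit 18 = 0  t=0,i=14
  #...# -> .   bit 17 = 0  t=0,i=10
  #.... -> #   bit 16 = 1  t=1,i=18
  .#### -> #   bit 15 = 1  t=0,i=3
  .###. -> .   bit 14 = 0  t=0,i=18
  .##.# -> #   bit 13 = 1  t=1,i=7
  .##.. -> .   bit 12 = 0  t=1,i=12
  .#.## -> #   bit 11 = 1  t=0,i=16
  .#.#. -> .   bit 10 = 0  t=3,i=1
  .#..# -> .   bit 9 = 0  t=0,i=13
  .#... -> #   bit 8 = 1  t=0,i=9
  ..### -> .   bit 7 = 0  t=0,i=2
  ..##. -> #   bit 6 = 1  t=1,i=6
  ..#.# -> #   bit 5 = 1  t=0,i=15
  ..#.. -> #   bit 4 = 1  t=0,i=12
  ...## -> .   bit 3 = 0  t=4,i=2
  ...#. -> #   bit 2 = 1  t=0,i=11
  ....# -> .   bit 1 = 0  t=1,i=1
  ..... -> #   bit 0 = 1  t=1,i=0
  bits 00100101010000011010100101110101 = 625060213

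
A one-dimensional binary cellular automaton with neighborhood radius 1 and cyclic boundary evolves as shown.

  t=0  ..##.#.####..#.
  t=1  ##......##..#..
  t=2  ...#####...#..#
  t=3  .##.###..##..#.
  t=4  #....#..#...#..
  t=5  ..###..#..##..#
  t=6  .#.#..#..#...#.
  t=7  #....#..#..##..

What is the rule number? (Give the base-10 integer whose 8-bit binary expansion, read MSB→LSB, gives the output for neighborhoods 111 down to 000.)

  ### -> #   bit 7 = 1  t=0,i=8
  ##. -> .   bit 6 = 0  t=0,i=3
  #.# -> .   bit 5 = 0  t=0,i=4
  #.. -> .   bit 4 = 0  t=0,i=11
  .## -> .   bit 3 = 0  t=0,i=2
  .#. -> .   bit 2 = 0  t=0,i=5
  ..# -> #   bit 1 = 1  t=0,i=1
  ... -> #   bit 0 = 1  t=0,i=0
  bits 10000011 = 131

131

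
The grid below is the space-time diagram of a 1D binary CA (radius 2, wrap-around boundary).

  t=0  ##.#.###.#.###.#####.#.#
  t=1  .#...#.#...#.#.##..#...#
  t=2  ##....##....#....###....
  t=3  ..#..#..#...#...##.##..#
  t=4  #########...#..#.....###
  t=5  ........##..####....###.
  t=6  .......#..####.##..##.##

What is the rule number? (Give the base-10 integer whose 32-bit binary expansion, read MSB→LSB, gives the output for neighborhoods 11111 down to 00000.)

865896088

  [31] ##### => .  t=0,i=17
  [30] ####. => .  t=0,i=18
  [29] ###.# => #  t=0,i=1
  [28] ###.. => #  t=2,i=19
  [27] ##.## => .  t=0,i=14
  [26] ##.#. => .  t=0,i=2
  [25] ##..# => #  t=1,i=17
  [24] ##... => #  t=2,i=2
  [23] #.### => #  t=0,i=5
  [22] #.##. => .  t=1,i=15
  [21] #.#.# => .  t=0,i=3
  [20] #.#.. => #  t=1,i=1
  [19] #..## => #  t=5,i=11
  [18] #..#. => #  t=1,i=18
  [17] #...# => .  t=1,i=3
  [16] #.... => .  t=2,i=3
  [15] .#### => #  t=0,i=16
  [14] .###. => .  t=0,i=0
  [13] .##.# => .  t=3,i=17
  [12] .##.. => .  t=1,i=16
  [11] .#.## => .  t=0,i=4
  [10] .#.#. => #  t=1,i=0
  [9] .#..# => #  t=3,i=0
  [8] .#... => .  t=1,i=2
  [7] ..### => #  t=2,i=17
  [6] ..##. => .  t=2,i=0
  [5] ..#.# => .  t=1,i=5
  [4] ..#.. => #  t=1,i=19
  [3] ...## => #  t=2,i=5
  [2] ...#. => .  t=1,i=4
  [1] ....# => .  t=2,i=4
  [0] ..... => .  t=4,i=18
  bits 00110011100111001000011010011000 = 865896088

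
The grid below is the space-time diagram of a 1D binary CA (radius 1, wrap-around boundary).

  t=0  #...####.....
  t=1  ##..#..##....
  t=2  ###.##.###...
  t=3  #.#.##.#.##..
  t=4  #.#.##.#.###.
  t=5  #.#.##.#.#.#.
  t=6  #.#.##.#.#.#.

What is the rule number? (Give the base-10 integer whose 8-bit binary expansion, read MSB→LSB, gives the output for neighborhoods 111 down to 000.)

92

  ###|.  b7=0 t=0,i=5
  ##.|#  b6=1 t=0,i=7
  #.#|.  b5=0 t=2,i=3
  #..|#  b4=1 t=0,i=1
  .##|#  b3=1 t=0,i=4
  .#.|#  b2=1 t=0,i=0
  ..#|.  b1=0 t=0,i=3
  ...|.  b0=0 t=0,i=2
  bits 01011100 = 92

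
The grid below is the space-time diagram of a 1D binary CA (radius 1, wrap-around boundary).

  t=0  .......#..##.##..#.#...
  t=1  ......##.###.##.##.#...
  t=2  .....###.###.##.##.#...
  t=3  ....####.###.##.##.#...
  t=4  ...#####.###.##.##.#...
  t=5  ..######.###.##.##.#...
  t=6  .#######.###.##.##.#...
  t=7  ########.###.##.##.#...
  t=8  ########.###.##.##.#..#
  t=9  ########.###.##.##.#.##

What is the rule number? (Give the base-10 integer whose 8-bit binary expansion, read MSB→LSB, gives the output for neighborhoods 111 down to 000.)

  ### -> #   bit 7 = 1  t=1,i=10
  ##. -> #   bit 6 = 1  t=0,i=11
  #.# -> .   bit 5 = 0  t=0,i=12
  #.. -> .   bit 4 = 0  t=0,i=8
  .## -> #   bit 3 = 1  t=0,i=10
  .#. -> #   bit 2 = 1  t=0,i=7
  ..# -> #   bit 1 = 1  t=0,i=6
  ... -> .   bit 0 = 0  t=0,i=0
  bits 11001110 = 206

206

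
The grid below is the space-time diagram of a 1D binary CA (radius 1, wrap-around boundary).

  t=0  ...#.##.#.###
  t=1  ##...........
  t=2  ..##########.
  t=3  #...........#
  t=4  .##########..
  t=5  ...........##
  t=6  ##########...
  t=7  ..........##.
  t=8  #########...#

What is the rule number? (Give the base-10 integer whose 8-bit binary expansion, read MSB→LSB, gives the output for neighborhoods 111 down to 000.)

17

  ### -> .   bit 7 = 0  t=0,i=11
  ##. -> .   bit 6 = 0  t=0,i=6
  #.# -> .   bit 5 = 0  t=0,i=4
  #.. -> #   bit 4 = 1  t=0,i=0
  .## -> .   bit 3 = 0  t=0,i=5
  .#. -> .   bit 2 = 0  t=0,i=3
  ..# -> .   bit 1 = 0  t=0,i=2
  ... -> #   bit 0 = 1  t=0,i=1
  bits 00010001 = 17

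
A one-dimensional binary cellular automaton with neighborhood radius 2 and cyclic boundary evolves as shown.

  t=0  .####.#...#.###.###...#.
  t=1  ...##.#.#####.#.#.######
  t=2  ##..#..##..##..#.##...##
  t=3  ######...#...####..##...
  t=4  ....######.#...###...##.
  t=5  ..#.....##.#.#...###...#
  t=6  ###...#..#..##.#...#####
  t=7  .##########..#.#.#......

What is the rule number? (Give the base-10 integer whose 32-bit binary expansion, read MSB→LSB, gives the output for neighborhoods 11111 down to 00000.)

1939222070

  #####|.  b31=0 t=1,i=10
  ####.|#  b30=1 t=0,i=3
  ###.#|#  b29=1 t=0,i=4
  ###..|#  b28=1 t=0,i=18
  ##.##|.  b27=0 t=0,i=15
  ##.#.|.  b26=0 t=0,i=5
  ##..#|#  b25=1 t=2,i=2
  ##...|#  b24=1 t=0,i=19
  #.###|#  b23=1 t=0,i=12
  #.##.|.  b22=0 t=2,i=17
  #.#.#|.  b21=0 t=1,i=6
  #.#..|#  b20=1 t=0,i=6
  #..##|.  b19=0 t=0,i=0
  #..#.|#  b18=1 t=2,i=3
  #...#|#  b17=1 t=0,i=8
  #....|.  b16=0 t=4,i=0
  .####|.  b15=0 t=0,i=2
  .###.|.  b14=0 t=0,i=13
  .##.#|#  b13=1 t=1,i=4
  .##..|.  b12=0 t=2,i=8
  .#.##|#  b11=1 t=0,i=11
  .#.#.|#  b10=1 t=1,i=15
  .#..#|#  b9=1 t=0,i=23
  .#...|.  b8=0 t=0,i=7
  ..###|.  b7=0 t=0,i=1
  ..##.|.  b6=0 t=1,i=3
  ..#.#|#  b5=1 t=0,i=10
  ..#..|#  b4=1 t=0,i=22
  ...##|.  b3=0 t=1,i=2
  ...#.|#  b2=1 t=0,i=9
  ....#|#  b1=1 t=4,i=2
  .....|.  b0=0 t=4,i=1
  bits 01110011100101100010111000110110 = 1939222070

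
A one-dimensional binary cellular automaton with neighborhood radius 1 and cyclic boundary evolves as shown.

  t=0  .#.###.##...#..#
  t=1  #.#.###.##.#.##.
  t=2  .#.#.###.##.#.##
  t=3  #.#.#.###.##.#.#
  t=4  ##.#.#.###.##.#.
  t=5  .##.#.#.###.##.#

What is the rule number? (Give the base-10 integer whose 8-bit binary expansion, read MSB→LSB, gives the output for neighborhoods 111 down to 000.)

242

  ### -> #   bit 7 = 1  t=0,i=4
  ##. -> #   bit 6 = 1  t=0,i=5
  #.# -> #   bit 5 = 1  t=0,i=0
  #.. -> #   bit 4 = 1  t=0,i=9
  .## -> .   bit 3 = 0  t=0,i=3
  .#. -> .   bit 2 = 0  t=0,i=1
  ..# -> #   bit 1 = 1  t=0,i=11
  ... -> .   bit 0 = 0  t=0,i=10
  bits 11110010 = 242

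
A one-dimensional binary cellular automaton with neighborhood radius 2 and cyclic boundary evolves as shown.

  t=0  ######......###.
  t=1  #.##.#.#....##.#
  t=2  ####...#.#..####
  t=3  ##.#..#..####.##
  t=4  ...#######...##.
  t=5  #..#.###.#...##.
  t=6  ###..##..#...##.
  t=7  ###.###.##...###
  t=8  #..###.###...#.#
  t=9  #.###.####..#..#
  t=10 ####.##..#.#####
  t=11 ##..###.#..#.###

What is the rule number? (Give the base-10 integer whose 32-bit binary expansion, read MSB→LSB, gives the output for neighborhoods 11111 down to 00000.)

2564649684

  [31] ##### => #  t=0,i=2
  [30] ####. => .  t=0,i=4
  [29] ###.# => .  t=0,i=14
  [28] ###.. => #  t=0,i=5
  [27] ##.## => #  t=0,i=15
  [26] ##.#. => .  t=1,i=4
  [25] ##..# => .  t=6,i=3
  [24] ##... => .  t=0,i=6
  [23] #.### => #  t=0,i=0
  [22] #.##. => #  t=1,i=2
  [21] #.#.# => .  t=1,i=5
  [20] #.#.. => #  t=1,i=7
  [19] #..## => #  t=2,i=11
  [18] #..#. => #  t=3,i=5
  [17] #...# => .  t=2,i=5
  [16] #.... => #  t=0,i=7
  [15] .#### => .  t=0,i=1
  [14] .###. => #  t=0,i=13
  [13] .##.# => #  t=1,i=0
  [12] .##.. => #  t=4,i=14
  [11] .#.## => .  t=5,i=4
  [10] .#.#. => .  t=1,i=6
  [9] .#..# => #  t=2,i=10
  [8] .#... => .  t=1,i=8
  [7] ..### => #  t=0,i=12
  [6] ..##. => #  t=1,i=12
  [5] ..#.# => .  t=2,i=7
  [4] ..#.. => #  t=3,i=6
  [3] ...## => .  t=0,i=11
  [2] ...#. => #  t=2,i=6
  [1] ....# => .  t=0,i=10
  [0] ..... => .  t=0,i=8
  bits 10011000110111010111001011010100 = 2564649684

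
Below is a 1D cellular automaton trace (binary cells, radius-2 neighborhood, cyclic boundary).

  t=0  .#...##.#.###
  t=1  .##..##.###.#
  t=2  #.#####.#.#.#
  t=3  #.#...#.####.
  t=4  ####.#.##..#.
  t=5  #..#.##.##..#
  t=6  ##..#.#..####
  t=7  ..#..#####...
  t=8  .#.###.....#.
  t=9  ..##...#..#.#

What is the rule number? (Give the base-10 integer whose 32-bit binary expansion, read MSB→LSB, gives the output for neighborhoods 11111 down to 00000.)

582565828

  nb #####: next=.  (t=2,i=4, bit31=0)
  nb ####.: next=.  (t=2,i=5, bit30=0)
  nb ###.#: next=#  (t=0,i=12, bit29=1)
  nb ###..: next=.  (t=6,i=1, bit28=0)
  nb ##.##: next=.  (t=1,i=7, bit27=0)
  nb ##.#.: next=.  (t=0,i=0, bit26=0)
  nb ##..#: next=#  (t=1,i=3, bit25=1)
  nb ##...: next=.  (t=7,i=10, bit24=0)
  nb #.###: next=#  (t=0,i=10, bit23=1)
  nb #.##.: next=.  (t=1,i=1, bit22=0)
  nb #.#.#: next=#  (t=0,i=8, bit21=1)
  nb #.#..: next=#  (t=0,i=1, bit20=1)
  nb #..##: next=#  (t=1,i=4, bit19=1)
  nb #..#.: next=.  (t=4,i=10, bit18=0)
  nb #...#: next=.  (t=0,i=3, bit17=0)
  nb #....: next=#  (t=7,i=11, bit16=1)
  nb .####: next=.  (t=2,i=3, bit15=0)
  nb .###.: next=.  (t=0,i=11, bit14=0)
  nb .##.#: next=#  (t=0,i=6, bit13=1)
  nb .##..: next=#  (t=1,i=2, bit12=1)
  nb .#.##: next=#  (t=0,i=9, bit11=1)
  nb .#.#.: next=#  (t=2,i=9, bit10=1)
  nb .#..#: next=#  (t=6,i=7, bit9=1)
  nb .#...: next=#  (t=0,i=2, bit8=1)
  nb ..###: next=#  (t=6,i=9, bit7=1)
  nb ..##.: next=#  (t=0,i=5, bit6=1)
  nb ..#.#: next=.  (t=3,i=6, bit5=0)
  nb ..#..: next=.  (t=7,i=2, bit4=0)
  nb ...##: next=.  (t=0,i=4, bit3=0)
  nb ...#.: next=#  (t=3,i=5, bit2=1)
  nb ....#: next=.  (t=7,i=0, bit1=0)
  nb .....: next=.  (t=7,i=12, bit0=0)
  bits 00100010101110010011111111000100 = 582565828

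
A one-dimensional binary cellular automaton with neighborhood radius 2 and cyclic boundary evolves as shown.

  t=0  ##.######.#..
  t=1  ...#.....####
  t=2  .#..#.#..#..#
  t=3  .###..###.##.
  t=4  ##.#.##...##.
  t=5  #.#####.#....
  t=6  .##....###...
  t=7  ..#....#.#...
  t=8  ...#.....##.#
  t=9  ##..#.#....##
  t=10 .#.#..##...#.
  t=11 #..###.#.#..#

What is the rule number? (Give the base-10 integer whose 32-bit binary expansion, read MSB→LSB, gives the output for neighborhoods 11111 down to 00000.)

352197505

  ##### -> .   bit 31 = 0  t=0,i=5
  ####. -> .   bit 30 = 0  t=0,i=7
  ###.# -> .   bit 29 = 0  t=0,i=8
  ###.. -> #   bit 28 = 1  t=1,i=12
  ##.## -> .   bit 27 = 0  t=0,i=2
  ##.#. -> #   bit 26 = 1  t=0,i=9
  ##..# -> .   bit 25 = 0  t=3,i=4
  ##... -> .   bit 24 = 0  t=1,i=0
  #.### -> #   bit 23 = 1  t=0,i=3
  #.##. -> #   bit 22 = 1  t=3,i=10
  #.#.# -> #   bit 21 = 1  t=4,i=3
  #.#.. -> #   bit 20 = 1  t=0,i=10
  #..## -> #   bit 19 = 1  t=0,i=12
  #..#. -> #   bit 18 = 1  t=2,i=3
  #...# -> #   bit 17 = 1  t=1,i=1
  #.... -> .   bit 16 = 0  t=1,i=5
  .#### -> .   bit 15 = 0  t=0,i=4
  .###. -> .   bit 14 = 0  t=3,i=2
  .##.# -> .   bit 13 = 0  t=0,i=1
  .##.. -> #   bit 12 = 1  t=3,i=11
  .#.## -> #   bit 11 = 1  t=4,i=4
  .#.#. -> .   bit 10 = 0  t=2,i=0
  .#..# -> #   bit 9 = 1  t=0,i=11
  .#... -> #   bit 8 = 1  t=1,i=4
  ..### -> #   bit 7 = 1  t=1,i=9
  ..##. -> .   bit 6 = 0  t=0,i=0
  ..#.# -> .   bit 5 = 0  t=2,i=4
  ..#.. -> .   bit 4 = 0  t=1,i=3
  ...## -> .   bit 3 = 0  t=1,i=8
  ...#. -> .   bit 2 = 0  t=1,i=2
  ....# -> .   bit 1 = 0  t=1,i=7
  ..... -> #   bit 0 = 1  t=1,i=6
  bits 00010100111111100001101110000001 = 352197505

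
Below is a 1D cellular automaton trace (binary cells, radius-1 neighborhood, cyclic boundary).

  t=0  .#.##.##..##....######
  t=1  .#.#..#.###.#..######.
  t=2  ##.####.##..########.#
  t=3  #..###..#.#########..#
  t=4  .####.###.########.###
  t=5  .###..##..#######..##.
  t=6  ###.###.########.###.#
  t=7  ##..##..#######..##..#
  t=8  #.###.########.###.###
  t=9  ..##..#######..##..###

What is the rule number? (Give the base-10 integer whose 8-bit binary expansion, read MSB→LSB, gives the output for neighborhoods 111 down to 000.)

158

  nb ###: next=#  (t=0,i=17, bit7=1)
  nb ##.: next=.  (t=0,i=4, bit6=0)
  nb #.#: next=.  (t=0,i=0, bit5=0)
  nb #..: next=#  (t=0,i=8, bit4=1)
  nb .##: next=#  (t=0,i=3, bit3=1)
  nb .#.: next=#  (t=0,i=1, bit2=1)
  nb ..#: next=#  (t=0,i=9, bit1=1)
  nb ...: next=.  (t=0,i=13, bit0=0)
  bits 10011110 = 158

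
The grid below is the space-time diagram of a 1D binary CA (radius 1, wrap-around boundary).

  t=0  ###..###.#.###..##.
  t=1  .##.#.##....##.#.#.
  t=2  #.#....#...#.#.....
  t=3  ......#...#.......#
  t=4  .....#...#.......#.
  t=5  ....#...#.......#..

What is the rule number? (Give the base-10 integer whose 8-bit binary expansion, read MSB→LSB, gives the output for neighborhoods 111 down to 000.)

  ###|#  b7=1 t=0,i=1
  ##.|#  b6=1 t=0,i=2
  #.#|.  b5=0 t=0,i=8
  #..|.  b4=0 t=0,i=3
  .##|.  b3=0 t=0,i=0
  .#.|.  b2=0 t=0,i=9
  ..#|#  b1=1 t=0,i=4
  ...|.  b0=0 t=1,i=9
  bits 11000010 = 194

194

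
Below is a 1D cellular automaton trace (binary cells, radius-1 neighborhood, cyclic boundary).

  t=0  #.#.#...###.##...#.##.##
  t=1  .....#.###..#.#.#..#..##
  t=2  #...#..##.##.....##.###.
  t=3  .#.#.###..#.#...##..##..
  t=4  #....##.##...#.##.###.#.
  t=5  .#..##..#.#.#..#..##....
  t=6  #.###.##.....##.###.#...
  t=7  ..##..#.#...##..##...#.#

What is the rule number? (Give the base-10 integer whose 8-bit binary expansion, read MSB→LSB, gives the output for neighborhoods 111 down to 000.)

154

  [7] ### => #  t=0,i=9
  [6] ##. => .  t=0,i=0
  [5] #.# => .  t=0,i=1
  [4] #.. => #  t=0,i=5
  [3] .## => #  t=0,i=8
  [2] .#. => .  t=0,i=2
  [1] ..# => #  t=0,i=7
  [0] ... => .  t=0,i=6
  bits 10011010 = 154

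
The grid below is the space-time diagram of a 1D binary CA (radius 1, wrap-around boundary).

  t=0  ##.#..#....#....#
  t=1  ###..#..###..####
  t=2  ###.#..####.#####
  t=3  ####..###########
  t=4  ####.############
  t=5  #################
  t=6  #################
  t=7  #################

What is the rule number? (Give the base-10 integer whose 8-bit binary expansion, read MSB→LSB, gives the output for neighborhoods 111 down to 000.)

235

  ###|#  b7=1 t=0,i=0
  ##.|#  b6=1 t=0,i=1
  #.#|#  b5=1 t=0,i=2
  #..|.  b4=0 t=0,i=4
  .##|#  b3=1 t=0,i=16
  .#.|.  b2=0 t=0,i=3
  ..#|#  b1=1 t=0,i=5
  ...|#  b0=1 t=0,i=8
  bits 11101011 = 235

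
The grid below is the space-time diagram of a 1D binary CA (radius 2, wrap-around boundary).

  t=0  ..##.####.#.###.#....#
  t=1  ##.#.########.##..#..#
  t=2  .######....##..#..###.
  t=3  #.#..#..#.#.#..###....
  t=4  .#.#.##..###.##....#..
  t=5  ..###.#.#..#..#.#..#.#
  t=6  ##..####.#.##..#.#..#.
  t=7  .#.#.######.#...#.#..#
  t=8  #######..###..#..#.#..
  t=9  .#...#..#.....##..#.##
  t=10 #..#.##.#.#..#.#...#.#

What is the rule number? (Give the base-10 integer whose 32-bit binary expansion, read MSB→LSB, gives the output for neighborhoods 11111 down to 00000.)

1688976920

  ##### -> .   bit 31 = 0  t=1,i=7
  ####. -> #   bit 30 = 1  t=0,i=7
  ###.# -> #   bit 29 = 1  t=0,i=8
  ###.. -> .   bit 28 = 0  t=2,i=6
  ##.## -> .   bit 27 = 0  t=0,i=4
  ##.#. -> #   bit 26 = 1  t=0,i=9
  ##..# -> .   bit 25 = 0  t=1,i=16
  ##... -> .   bit 24 = 0  t=2,i=7
  #.### -> #   bit 23 = 1  t=0,i=5
  #.##. -> .   bit 22 = 0  t=1,i=14
  #.#.# -> #   bit 21 = 1  t=0,i=10
  #.#.. -> .   bit 20 = 0  t=0,i=16
  #..## -> #   bit 19 = 1  t=0,i=1
  #..#. -> .   bit 18 = 0  t=1,i=17
  #...# -> #   bit 17 = 1  t=4,i=21
  #.... -> #   bit 16 = 1  t=0,i=18
  .#### -> #   bit 15 = 1  t=0,i=6
  .###. -> .   bit 14 = 0  t=0,i=13
  .##.# -> #   bit 13 = 1  t=0,i=3
  .##.. -> #   bit 12 = 1  t=1,i=15
  .#.## -> #   bit 11 = 1  t=0,i=11
  .#.#. -> #   bit 10 = 1  t=3,i=1
  .#..# -> #   bit 9 = 1  t=0,i=0
  .#... -> .   bit 8 = 0  t=0,i=17
  ..### -> .   bit 7 = 0  t=1,i=21
  ..##. -> .   bit 6 = 0  t=0,i=2
  ..#.# -> .   bit 5 = 0  t=3,i=0
  ..#.. -> #   bit 4 = 1  t=0,i=21
  ...## -> #   bit 3 = 1  t=2,i=10
  ...#. -> .   bit 2 = 0  t=0,i=20
  ....# -> .   bit 1 = 0  t=0,i=19
  ..... -> .   bit 0 = 0  t=9,i=11
  bits 01100100101010111011111000011000 = 1688976920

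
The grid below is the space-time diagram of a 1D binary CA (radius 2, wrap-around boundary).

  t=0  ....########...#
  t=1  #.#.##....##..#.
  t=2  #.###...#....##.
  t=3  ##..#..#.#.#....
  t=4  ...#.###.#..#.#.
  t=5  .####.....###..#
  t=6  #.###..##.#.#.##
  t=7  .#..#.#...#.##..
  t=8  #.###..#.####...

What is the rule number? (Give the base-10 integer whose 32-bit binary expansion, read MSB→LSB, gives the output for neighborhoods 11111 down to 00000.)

  [31] ##### => .  t=0,i=6
  [30] ####. => #  t=0,i=10
  [29] ###.# => .  t=4,i=7
  [28] ###.. => #  t=0,i=11
  [27] ##.## => #  t=6,i=1
  [26] ##.#. => .  t=2,i=15
  [25] ##..# => .  t=1,i=12
  [24] ##... => .  t=0,i=12
  [23] #.### => .  t=2,i=2
  [22] #.##. => #  t=1,i=4
  [21] #.#.# => #  t=1,i=0
  [20] #.#.. => .  t=3,i=11
  [19] #..## => #  t=6,i=6
  [18] #..#. => #  t=1,i=13
  [17] #...# => .  t=0,i=13
  [16] #.... => .  t=0,i=1
  [15] .#### => #  t=0,i=5
  [14] .###. => .  t=2,i=3
  [13] .##.# => .  t=2,i=14
  [12] .##.. => .  t=1,i=5
  [11] .#.## => #  t=1,i=3
  [10] .#.#. => .  t=1,i=1
  [9] .#..# => #  t=3,i=5
  [8] .#... => #  t=0,i=0
  [7] ..### => #  t=0,i=4
  [6] ..##. => .  t=1,i=10
  [5] ..#.# => #  t=1,i=14
  [4] ..#.. => .  t=0,i=15
  [3] ...## => .  t=0,i=3
  [2] ...#. => #  t=0,i=14
  [1] ....# => #  t=0,i=2
  [0] ..... => #  t=5,i=7
  bits 01011000011011001000101110100111 = 1483508647

1483508647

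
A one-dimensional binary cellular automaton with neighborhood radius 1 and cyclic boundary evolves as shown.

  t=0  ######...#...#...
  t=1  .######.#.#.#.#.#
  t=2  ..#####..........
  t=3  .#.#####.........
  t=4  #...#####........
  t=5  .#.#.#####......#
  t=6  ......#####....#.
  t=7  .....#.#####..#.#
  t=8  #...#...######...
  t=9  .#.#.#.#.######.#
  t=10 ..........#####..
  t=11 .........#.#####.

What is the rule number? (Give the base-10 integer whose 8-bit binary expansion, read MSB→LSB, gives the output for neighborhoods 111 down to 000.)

210

  ###|#  b7=1 t=0,i=1
  ##.|#  b6=1 t=0,i=5
  #.#|.  b5=0 t=1,i=0
  #..|#  b4=1 t=0,i=6
  .##|.  b3=0 t=0,i=0
  .#.|.  b2=0 t=0,i=9
  ..#|#  b1=1 t=0,i=8
  ...|.  b0=0 t=0,i=7
  bits 11010010 = 210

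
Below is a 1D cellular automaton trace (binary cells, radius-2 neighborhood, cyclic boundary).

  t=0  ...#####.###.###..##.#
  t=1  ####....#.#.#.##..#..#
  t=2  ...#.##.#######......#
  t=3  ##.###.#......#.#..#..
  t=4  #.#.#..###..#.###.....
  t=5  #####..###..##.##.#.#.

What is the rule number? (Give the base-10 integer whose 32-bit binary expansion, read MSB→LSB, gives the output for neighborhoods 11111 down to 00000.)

  #####|.  b31=0 t=0,i=5
  ####.|.  b30=0 t=0,i=6
  ###.#|.  b29=0 t=0,i=7
  ###..|#  b28=1 t=0,i=15
  ##.##|#  b27=1 t=0,i=8
  ##.#.|.  b26=0 t=0,i=20
  ##..#|.  b25=0 t=0,i=16
  ##...|.  b24=0 t=1,i=4
  #.###|.  b23=0 t=0,i=9
  #.##.|#  b22=1 t=1,i=14
  #.#.#|#  b21=1 t=1,i=10
  #.#..|#  b20=1 t=0,i=21
  #..##|.  b19=0 t=0,i=17
  #..#.|.  b18=0 t=1,i=17
  #...#|#  b17=1 t=0,i=1
  #....|#  b16=1 t=1,i=5
  .####|.  b15=0 t=0,i=4
  .###.|#  b14=1 t=0,i=10
  .##.#|.  b13=0 t=0,i=19
  .##..|.  b12=0 t=1,i=15
  .#.##|#  b11=1 t=1,i=13
  .#.#.|#  b10=1 t=1,i=9
  .#..#|.  b9=0 t=1,i=19
  .#...|#  b8=1 t=0,i=0
  ..###|#  b7=1 t=0,i=3
  ..##.|#  b6=1 t=0,i=18
  ..#.#|#  b5=1 t=1,i=8
  ..#..|.  b4=0 t=1,i=18
  ...##|#  b3=1 t=0,i=2
  ...#.|.  b2=0 t=1,i=7
  ....#|#  b1=1 t=1,i=6
  .....|.  b0=0 t=2,i=17
  bits 00011000011100110100110111101010 = 410209770

410209770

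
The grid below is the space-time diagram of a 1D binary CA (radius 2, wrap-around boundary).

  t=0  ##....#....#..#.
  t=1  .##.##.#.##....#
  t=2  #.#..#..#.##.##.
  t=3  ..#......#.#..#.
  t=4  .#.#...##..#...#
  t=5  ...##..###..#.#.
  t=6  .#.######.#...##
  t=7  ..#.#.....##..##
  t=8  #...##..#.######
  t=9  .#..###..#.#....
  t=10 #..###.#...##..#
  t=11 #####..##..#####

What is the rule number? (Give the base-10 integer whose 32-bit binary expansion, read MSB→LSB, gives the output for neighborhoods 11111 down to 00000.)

51968454

  nb #####: next=.  (t=6,i=5, bit31=0)
  nb ####.: next=.  (t=6,i=7, bit30=0)
  nb ###.#: next=.  (t=6,i=8, bit29=0)
  nb ###..: next=.  (t=5,i=9, bit28=0)
  nb ##.##: next=.  (t=1,i=3, bit27=0)
  nb ##.#.: next=.  (t=1,i=6, bit26=0)
  nb ##..#: next=#  (t=4,i=9, bit25=1)
  nb ##...: next=#  (t=0,i=2, bit24=1)
  nb #.###: next=.  (t=6,i=3, bit23=0)
  nb #.##.: next=.  (t=0,i=0, bit22=0)
  nb #.#.#: next=.  (t=1,i=7, bit21=0)
  nb #.#..: next=#  (t=2,i=2, bit20=1)
  nb #..##: next=#  (t=5,i=6, bit19=1)
  nb #..#.: next=.  (t=0,i=13, bit18=0)
  nb #...#: next=.  (t=3,i=0, bit17=0)
  nb #....: next=.  (t=0,i=3, bit16=0)
  nb .####: next=#  (t=6,i=4, bit15=1)
  nb .###.: next=#  (t=5,i=8, bit14=1)
  nb .##.#: next=#  (t=1,i=2, bit13=1)
  nb .##..: next=#  (t=0,i=1, bit12=1)
  nb .#.##: next=#  (t=0,i=15, bit11=1)
  nb .#.#.: next=.  (t=2,i=1, bit10=0)
  nb .#..#: next=.  (t=0,i=12, bit9=0)
  nb .#...: next=#  (t=0,i=7, bit8=1)
  nb ..###: next=#  (t=5,i=7, bit7=1)
  nb ..##.: next=#  (t=4,i=7, bit6=1)
  nb ..#.#: next=.  (t=0,i=14, bit5=0)
  nb ..#..: next=.  (t=0,i=6, bit4=0)
  nb ...##: next=.  (t=4,i=6, bit3=0)
  nb ...#.: next=#  (t=0,i=5, bit2=1)
  nb ....#: next=#  (t=0,i=4, bit1=1)
  nb .....: next=.  (t=3,i=5, bit0=0)
  bits 00000011000110001111100111000110 = 51968454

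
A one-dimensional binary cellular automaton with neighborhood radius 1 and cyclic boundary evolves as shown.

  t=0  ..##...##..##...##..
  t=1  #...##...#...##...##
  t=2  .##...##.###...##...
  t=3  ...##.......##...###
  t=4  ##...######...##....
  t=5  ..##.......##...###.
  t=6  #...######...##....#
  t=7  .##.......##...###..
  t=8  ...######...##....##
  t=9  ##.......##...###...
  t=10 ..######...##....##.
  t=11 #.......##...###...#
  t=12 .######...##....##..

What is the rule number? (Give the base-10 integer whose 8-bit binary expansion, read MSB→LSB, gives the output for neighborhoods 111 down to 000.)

21

  ###|.  b7=0 t=1,i=19
  ##.|.  b6=0 t=0,i=3
  #.#|.  b5=0 t=2,i=8
  #..|#  b4=1 t=0,i=4
  .##|.  b3=0 t=0,i=2
  .#.|#  b2=1 t=1,i=9
  ..#|.  b1=0 t=0,i=1
  ...|#  b0=1 t=0,i=0
  bits 00010101 = 21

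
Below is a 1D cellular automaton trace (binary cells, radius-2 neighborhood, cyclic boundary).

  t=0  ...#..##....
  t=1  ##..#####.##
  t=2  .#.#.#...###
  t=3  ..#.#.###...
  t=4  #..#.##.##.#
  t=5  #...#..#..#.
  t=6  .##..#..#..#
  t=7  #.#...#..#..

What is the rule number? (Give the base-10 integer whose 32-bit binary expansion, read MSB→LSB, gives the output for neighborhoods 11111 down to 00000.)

  [31] ##### => .  t=1,i=6
  [30] ####. => .  t=1,i=0
  [29] ###.# => .  t=1,i=8
  [28] ###.. => #  t=1,i=1
  [27] ##.## => #  t=1,i=9
  [26] ##.#. => .  t=2,i=0
  [25] ##..# => .  t=1,i=2
  [24] ##... => #  t=0,i=8
  [23] #.### => #  t=1,i=10
  [22] #.##. => .  t=4,i=5
  [21] #.#.# => .  t=2,i=1
  [20] #.#.. => .  t=2,i=5
  [19] #..## => #  t=0,i=5
  [18] #..#. => .  t=4,i=2
  [17] #...# => #  t=2,i=7
  [16] #.... => .  t=0,i=9
  [15] .#### => #  t=1,i=5
  [14] .###. => .  t=2,i=10
  [13] .##.# => .  t=4,i=6
  [12] .##.. => #  t=0,i=7
  [11] .#.## => #  t=3,i=5
  [10] .#.#. => #  t=2,i=2
  [9] .#..# => #  t=0,i=4
  [8] .#... => #  t=2,i=6
  [7] ..### => .  t=1,i=4
  [6] ..##. => #  t=0,i=6
  [5] ..#.# => .  t=3,i=2
  [4] ..#.. => .  t=0,i=3
  [3] ...## => #  t=2,i=8
  [2] ...#. => .  t=0,i=2
  [1] ....# => #  t=0,i=1
  [0] ..... => #  t=0,i=0
  bits 00011001100010101001111101001011 = 428515147

428515147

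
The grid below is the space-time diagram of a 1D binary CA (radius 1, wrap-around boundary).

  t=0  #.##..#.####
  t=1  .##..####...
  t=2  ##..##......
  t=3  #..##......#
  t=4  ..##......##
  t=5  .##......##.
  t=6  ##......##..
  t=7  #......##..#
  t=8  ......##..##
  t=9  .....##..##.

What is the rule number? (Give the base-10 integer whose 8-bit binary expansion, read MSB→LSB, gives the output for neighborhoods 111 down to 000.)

46

  nb ###: next=.  (t=0,i=9, bit7=0)
  nb ##.: next=.  (t=0,i=0, bit6=0)
  nb #.#: next=#  (t=0,i=1, bit5=1)
  nb #..: next=.  (t=0,i=4, bit4=0)
  nb .##: next=#  (t=0,i=2, bit3=1)
  nb .#.: next=#  (t=0,i=6, bit2=1)
  nb ..#: next=#  (t=0,i=5, bit1=1)
  nb ...: next=.  (t=1,i=10, bit0=0)
  bits 00101110 = 46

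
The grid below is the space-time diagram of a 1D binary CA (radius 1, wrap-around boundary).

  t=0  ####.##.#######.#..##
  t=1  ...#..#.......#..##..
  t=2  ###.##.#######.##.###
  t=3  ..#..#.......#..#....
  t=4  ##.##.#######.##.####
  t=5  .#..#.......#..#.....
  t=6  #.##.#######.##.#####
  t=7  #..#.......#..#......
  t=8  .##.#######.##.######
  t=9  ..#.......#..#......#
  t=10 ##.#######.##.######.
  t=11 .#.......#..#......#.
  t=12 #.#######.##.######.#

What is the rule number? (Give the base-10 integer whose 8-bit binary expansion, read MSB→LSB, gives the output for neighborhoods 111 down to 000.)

83

  nb ###: next=.  (t=0,i=0, bit7=0)
  nb ##.: next=#  (t=0,i=3, bit6=1)
  nb #.#: next=.  (t=0,i=4, bit5=0)
  nb #..: next=#  (t=0,i=17, bit4=1)
  nb .##: next=.  (t=0,i=5, bit3=0)
  nb .#.: next=.  (t=0,i=16, bit2=0)
  nb ..#: next=#  (t=0,i=18, bit1=1)
  nb ...: next=#  (t=1,i=0, bit0=1)
  bits 01010011 = 83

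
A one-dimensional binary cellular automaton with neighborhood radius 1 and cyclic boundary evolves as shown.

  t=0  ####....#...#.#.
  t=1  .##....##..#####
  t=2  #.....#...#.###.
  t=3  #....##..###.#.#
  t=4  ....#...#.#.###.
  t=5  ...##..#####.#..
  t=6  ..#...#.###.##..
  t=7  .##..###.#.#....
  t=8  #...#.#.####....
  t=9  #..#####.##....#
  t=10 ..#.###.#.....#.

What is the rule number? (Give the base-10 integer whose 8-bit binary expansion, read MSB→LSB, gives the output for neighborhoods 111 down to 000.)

166

  ###|#  b7=1 t=0,i=1
  ##.|.  b6=0 t=0,i=3
  #.#|#  b5=1 t=0,i=13
  #..|.  b4=0 t=0,i=4
  .##|.  b3=0 t=0,i=0
  .#.|#  b2=1 t=0,i=8
  ..#|#  b1=1 t=0,i=7
  ...|.  b0=0 t=0,i=5
  bits 10100110 = 166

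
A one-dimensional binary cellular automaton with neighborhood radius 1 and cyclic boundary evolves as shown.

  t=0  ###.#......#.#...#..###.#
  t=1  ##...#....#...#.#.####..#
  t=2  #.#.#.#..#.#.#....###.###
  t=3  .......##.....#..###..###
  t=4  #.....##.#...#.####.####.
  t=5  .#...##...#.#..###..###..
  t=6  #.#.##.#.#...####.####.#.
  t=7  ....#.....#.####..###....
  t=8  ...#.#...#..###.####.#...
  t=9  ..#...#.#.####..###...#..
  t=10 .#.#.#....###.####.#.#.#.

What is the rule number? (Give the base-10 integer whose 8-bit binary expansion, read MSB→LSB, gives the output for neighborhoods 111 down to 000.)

  ###|#  b7=1 t=0,i=0
  ##.|.  b6=0 t=0,i=2
  #.#|.  b5=0 t=0,i=3
  #..|#  b4=1 t=0,i=5
  .##|#  b3=1 t=0,i=20
  .#.|.  b2=0 t=0,i=4
  ..#|#  b1=1 t=0,i=10
  ...|.  b0=0 t=0,i=6
  bits 10011010 = 154

154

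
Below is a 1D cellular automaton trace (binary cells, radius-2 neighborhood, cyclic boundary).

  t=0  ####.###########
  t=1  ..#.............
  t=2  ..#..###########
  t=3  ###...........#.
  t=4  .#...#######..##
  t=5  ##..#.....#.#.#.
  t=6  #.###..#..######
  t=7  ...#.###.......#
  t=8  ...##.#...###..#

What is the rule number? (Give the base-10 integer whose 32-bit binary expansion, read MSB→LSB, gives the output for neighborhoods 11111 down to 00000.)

  ##### -> .   bit 31 = 0  t=0,i=0
  ####. -> #   bit 30 = 1  t=0,i=2
  ###.# -> .   bit 29 = 0  t=0,i=3
  ###.. -> .   bit 28 = 0  t=2,i=15
  ##.## -> .   bit 27 = 0  t=0,i=4
  ##.#. -> #   bit 26 = 1  t=4,i=0
  ##..# -> #   bit 25 = 1  t=2,i=0
  ##... -> .   bit 24 = 0  t=3,i=3
  #.### -> .   bit 23 = 0  t=0,i=5
  #.##. -> #   bit 22 = 1  t=5,i=0
  #.#.# -> #   bit 21 = 1  t=5,i=12
  #.#.. -> #   bit 20 = 1  t=4,i=1
  #..## -> .   bit 19 = 0  t=2,i=4
  #..#. -> #   bit 18 = 1  t=2,i=1
  #...# -> .   bit 17 = 0  t=4,i=3
  #.... -> .   bit 16 = 0  t=1,i=4
  .#### -> .   bit 15 = 0  t=0,i=6
  .###. -> #   bit 14 = 1  t=3,i=1
  .##.# -> .   bit 13 = 0  t=4,i=15
  .##.. -> .   bit 12 = 0  t=5,i=1
  .#.## -> #   bit 11 = 1  t=3,i=15
  .#.#. -> #   bit 10 = 1  t=5,i=11
  .#..# -> .   bit 9 = 0  t=2,i=3
  .#... -> .   bit 8 = 0  t=1,i=3
  ..### -> .   bit 7 = 0  t=2,i=5
  ..##. -> #   bit 6 = 1  t=4,i=14
  ..#.# -> #   bit 5 = 1  t=3,i=14
  ..#.. -> #   bit 4 = 1  t=1,i=2
  ...## -> #   bit 3 = 1  t=4,i=4
  ...#. -> .   bit 2 = 0  t=1,i=1
  ....# -> .   bit 1 = 0  t=1,i=0
  ..... -> #   bit 0 = 1  t=1,i=5
  bits 01000110011101000100110001111001 = 1182026873

1182026873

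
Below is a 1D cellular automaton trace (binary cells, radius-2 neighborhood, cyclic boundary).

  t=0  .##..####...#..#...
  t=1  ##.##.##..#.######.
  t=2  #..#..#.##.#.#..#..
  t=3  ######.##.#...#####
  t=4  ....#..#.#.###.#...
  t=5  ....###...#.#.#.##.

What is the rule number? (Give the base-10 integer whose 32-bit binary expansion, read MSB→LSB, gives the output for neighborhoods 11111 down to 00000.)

1179634520

  [31] ##### => .  t=1,i=14
  [30] ####. => #  t=0,i=7
  [29] ###.# => .  t=1,i=17
  [28] ###.. => .  t=0,i=8
  [27] ##.## => .  t=1,i=2
  [26] ##.#. => #  t=2,i=10
  [25] ##..# => #  t=0,i=3
  [24] ##... => .  t=0,i=9
  [23] #.### => .  t=1,i=12
  [22] #.##. => #  t=1,i=0
  [21] #.#.# => .  t=2,i=11
  [20] #.#.. => .  t=2,i=13
  [19] #..## => #  t=0,i=4
  [18] #..#. => #  t=0,i=14
  [17] #...# => #  t=0,i=10
  [16] #.... => #  t=0,i=17
  [15] .#### => #  t=0,i=6
  [14] .###. => #  t=4,i=12
  [13] .##.# => .  t=1,i=1
  [12] .##.. => .  t=0,i=2
  [11] .#.## => #  t=1,i=11
  [10] .#.#. => .  t=2,i=12
  [9] .#..# => #  t=0,i=13
  [8] .#... => #  t=0,i=16
  [7] ..### => .  t=0,i=5
  [6] ..##. => #  t=0,i=1
  [5] ..#.# => .  t=1,i=10
  [4] ..#.. => #  t=0,i=12
  [3] ...## => #  t=0,i=0
  [2] ...#. => .  t=0,i=11
  [1] ....# => .  t=0,i=18
  [0] ..... => .  t=4,i=0
  bits 01000110010011111100101101011000 = 1179634520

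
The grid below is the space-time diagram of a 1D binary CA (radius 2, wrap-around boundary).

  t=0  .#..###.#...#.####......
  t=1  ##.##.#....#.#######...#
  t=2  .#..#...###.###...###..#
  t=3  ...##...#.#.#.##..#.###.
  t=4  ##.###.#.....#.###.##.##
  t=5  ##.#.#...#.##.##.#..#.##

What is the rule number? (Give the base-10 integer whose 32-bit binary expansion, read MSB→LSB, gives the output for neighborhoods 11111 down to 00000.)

1938667734

  #####|.  b31=0 t=1,i=15
  ####.|#  b30=1 t=0,i=16
  ###.#|#  b29=1 t=0,i=6
  ###..|#  b28=1 t=0,i=17
  ##.##|.  b27=0 t=1,i=2
  ##.#.|.  b26=0 t=0,i=7
  ##..#|#  b25=1 t=2,i=21
  ##...|#  b24=1 t=0,i=18
  #.###|#  b23=1 t=0,i=14
  #.##.|.  b22=0 t=1,i=3
  #.#.#|.  b21=0 t=3,i=10
  #.#..|.  b20=0 t=0,i=8
  #..##|#  b19=1 t=0,i=3
  #..#.|#  b18=1 t=2,i=3
  #...#|.  b17=0 t=0,i=10
  #....|#  b16=1 t=0,i=19
  .####|#  b15=1 t=0,i=15
  .###.|.  b14=0 t=0,i=5
  .##.#|#  b13=1 t=1,i=4
  .##..|#  b12=1 t=3,i=4
  .#.##|#  b11=1 t=0,i=13
  .#.#.|.  b10=0 t=2,i=0
  .#..#|.  b9=0 t=0,i=2
  .#...|.  b8=0 t=0,i=9
  ..###|#  b7=1 t=0,i=4
  ..##.|#  b6=1 t=3,i=3
  ..#.#|.  b5=0 t=0,i=12
  ..#..|#  b4=1 t=0,i=1
  ...##|.  b3=0 t=1,i=22
  ...#.|#  b2=1 t=0,i=0
  ....#|#  b1=1 t=0,i=23
  .....|.  b0=0 t=0,i=20
  bits 01110011100011011011100011010110 = 1938667734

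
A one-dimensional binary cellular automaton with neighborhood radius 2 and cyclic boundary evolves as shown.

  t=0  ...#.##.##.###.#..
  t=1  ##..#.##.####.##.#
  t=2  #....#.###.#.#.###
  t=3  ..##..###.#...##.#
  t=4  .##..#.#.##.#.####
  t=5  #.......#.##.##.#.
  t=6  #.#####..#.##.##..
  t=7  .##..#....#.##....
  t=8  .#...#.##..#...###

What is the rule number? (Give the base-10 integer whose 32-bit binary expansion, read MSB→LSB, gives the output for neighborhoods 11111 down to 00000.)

  ##### -> .   bit 31 = 0  t=6,i=4
  ####. -> #   bit 30 = 1  t=1,i=11
  ###.# -> .   bit 29 = 0  t=0,i=13
  ###.. -> .   bit 28 = 0  t=1,i=1
  ##.## -> #   bit 27 = 1  t=0,i=7
  ##.#. -> #   bit 26 = 1  t=0,i=14
  ##..# -> .   bit 25 = 0  t=1,i=2
  ##... -> .   bit 24 = 0  t=2,i=1
  #.### -> #   bit 23 = 1  t=0,i=11
  #.##. -> .   bit 22 = 0  t=0,i=5
  #.#.# -> .   bit 21 = 0  t=2,i=11
  #.#.. -> #   bit 20 = 1  t=0,i=15
  #..## -> #   bit 19 = 1  t=3,i=1
  #..#. -> .   bit 18 = 0  t=1,i=3
  #...# -> #   bit 17 = 1  t=3,i=12
  #.... -> #   bit 16 = 1  t=0,i=17
  .#### -> .   bit 15 = 0  t=1,i=10
  .###. -> #   bit 14 = 1  t=0,i=12
  .##.# -> #   bit 13 = 1  t=0,i=6
  .##.. -> .   bit 12 = 0  t=3,i=3
  .#.## -> #   bit 11 = 1  t=0,i=4
  .#.#. -> .   bit 10 = 0  t=2,i=12
  .#..# -> .   bit 9 = 0  t=3,i=0
  .#... -> .   bit 8 = 0  t=0,i=16
  ..### -> .   bit 7 = 0  t=3,i=6
  ..##. -> #   bit 6 = 1  t=3,i=2
  ..#.# -> .   bit 5 = 0  t=0,i=3
  ..#.. -> #   bit 4 = 1  t=7,i=5
  ...## -> .   bit 3 = 0  t=3,i=13
  ...#. -> .   bit 2 = 0  t=0,i=2
  ....# -> #   bit 1 = 1  t=0,i=1
  ..... -> #   bit 0 = 1  t=0,i=0
  bits 01001100100110110110100001010011 = 1285253203

1285253203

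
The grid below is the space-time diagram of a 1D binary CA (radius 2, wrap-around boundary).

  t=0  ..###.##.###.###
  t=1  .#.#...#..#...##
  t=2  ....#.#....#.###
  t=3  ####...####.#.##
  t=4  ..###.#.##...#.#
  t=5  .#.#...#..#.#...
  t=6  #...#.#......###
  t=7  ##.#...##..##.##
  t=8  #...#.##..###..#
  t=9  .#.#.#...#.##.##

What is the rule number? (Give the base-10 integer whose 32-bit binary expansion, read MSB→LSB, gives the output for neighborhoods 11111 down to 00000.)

1359604046

  nb #####: next=.  (t=3,i=0, bit31=0)
  nb ####.: next=#  (t=3,i=2, bit30=1)
  nb ###.#: next=.  (t=0,i=4, bit29=0)
  nb ###..: next=#  (t=0,i=15, bit28=1)
  nb ##.##: next=.  (t=0,i=5, bit27=0)
  nb ##.#.: next=.  (t=1,i=0, bit26=0)
  nb ##..#: next=.  (t=0,i=0, bit25=0)
  nb ##...: next=#  (t=2,i=0, bit24=1)
  nb #.###: next=.  (t=0,i=9, bit23=0)
  nb #.##.: next=.  (t=0,i=6, bit22=0)
  nb #.#.#: next=.  (t=1,i=1, bit21=0)
  nb #.#..: next=.  (t=1,i=3, bit20=0)
  nb #..##: next=#  (t=0,i=1, bit19=1)
  nb #..#.: next=.  (t=1,i=9, bit18=0)
  nb #...#: next=.  (t=1,i=5, bit17=0)
  nb #....: next=#  (t=2,i=1, bit16=1)
  nb .####: next=#  (t=3,i=8, bit15=1)
  nb .###.: next=#  (t=0,i=3, bit14=1)
  nb .##.#: next=#  (t=0,i=7, bit13=1)
  nb .##..: next=.  (t=4,i=9, bit12=0)
  nb .#.##: next=#  (t=2,i=12, bit11=1)
  nb .#.#.: next=.  (t=1,i=2, bit10=0)
  nb .#..#: next=.  (t=1,i=8, bit9=0)
  nb .#...: next=#  (t=1,i=4, bit8=1)
  nb ..###: next=.  (t=0,i=2, bit7=0)
  nb ..##.: next=#  (t=1,i=14, bit6=1)
  nb ..#.#: next=.  (t=2,i=4, bit5=0)
  nb ..#..: next=.  (t=1,i=7, bit4=0)
  nb ...##: next=#  (t=1,i=13, bit3=1)
  nb ...#.: next=#  (t=1,i=6, bit2=1)
  nb ....#: next=#  (t=2,i=2, bit1=1)
  nb .....: next=.  (t=6,i=9, bit0=0)
  bits 01010001000010011110100101001110 = 1359604046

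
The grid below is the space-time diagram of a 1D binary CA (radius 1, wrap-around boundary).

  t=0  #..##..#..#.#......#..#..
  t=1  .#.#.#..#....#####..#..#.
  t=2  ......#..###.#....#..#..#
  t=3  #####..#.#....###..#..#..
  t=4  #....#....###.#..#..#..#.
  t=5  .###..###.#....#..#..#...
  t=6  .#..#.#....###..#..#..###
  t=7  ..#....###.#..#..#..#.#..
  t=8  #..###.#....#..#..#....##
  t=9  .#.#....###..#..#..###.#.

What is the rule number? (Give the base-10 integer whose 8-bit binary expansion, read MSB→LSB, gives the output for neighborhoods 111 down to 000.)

  ### -> .   bit 7 = 0  t=1,i=14
  ##. -> .   bit 6 = 0  t=0,i=4
  #.# -> .   bit 5 = 0  t=0,i=11
  #.. -> #   bit 4 = 1  t=0,i=1
  .## -> #   bit 3 = 1  t=0,i=3
  .#. -> .   bit 2 = 0  t=0,i=0
  ..# -> .   bit 1 = 0  t=0,i=2
  ... -> #   bit 0 = 1  t=0,i=14
  bits 00011001 = 25

25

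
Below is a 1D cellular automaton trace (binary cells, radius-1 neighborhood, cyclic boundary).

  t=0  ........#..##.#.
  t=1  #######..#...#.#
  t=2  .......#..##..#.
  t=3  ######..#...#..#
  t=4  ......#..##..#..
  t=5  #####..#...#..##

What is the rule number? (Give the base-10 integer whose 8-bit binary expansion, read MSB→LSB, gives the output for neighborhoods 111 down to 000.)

  ### -> .   bit 7 = 0  t=1,i=0
  ##. -> .   bit 6 = 0  t=0,i=12
  #.# -> #   bit 5 = 1  t=0,i=13
  #.. -> #   bit 4 = 1  t=0,i=9
  .## -> .   bit 3 = 0  t=0,i=11
  .#. -> .   bit 2 = 0  t=0,i=8
  ..# -> .   bit 1 = 0  t=0,i=7
  ... -> #   bit 0 = 1  t=0,i=0
  bits 00110001 = 49

49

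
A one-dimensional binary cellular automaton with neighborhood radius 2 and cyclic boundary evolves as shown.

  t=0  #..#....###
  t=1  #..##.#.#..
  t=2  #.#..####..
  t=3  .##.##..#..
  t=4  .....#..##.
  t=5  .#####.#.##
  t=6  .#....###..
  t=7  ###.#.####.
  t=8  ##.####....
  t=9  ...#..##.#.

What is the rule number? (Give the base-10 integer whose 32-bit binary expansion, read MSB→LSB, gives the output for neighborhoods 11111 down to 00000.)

364404119

  #####|.  b31=0 t=5,i=3
  ####.|.  b30=0 t=0,i=10
  ###.#|.  b29=0 t=5,i=5
  ###..|#  b28=1 t=0,i=0
  ##.##|.  b27=0 t=3,i=3
  ##.#.|#  b26=1 t=1,i=5
  ##..#|.  b25=0 t=0,i=1
  ##...|#  b24=1 t=4,i=10
  #.###|#  b23=1 t=5,i=1
  #.##.|.  b22=0 t=3,i=4
  #.#.#|#  b21=1 t=1,i=6
  #.#..|#  b20=1 t=1,i=8
  #..##|#  b19=1 t=1,i=2
  #..#.|.  b18=0 t=0,i=2
  #...#|.  b17=0 t=3,i=10
  #....|.  b16=0 t=0,i=5
  .####|.  b15=0 t=0,i=9
  .###.|#  b14=1 t=6,i=7
  .##.#|.  b13=0 t=1,i=4
  .##..|#  b12=1 t=3,i=5
  .#.##|#  b11=1 t=5,i=8
  .#.#.|#  b10=1 t=1,i=7
  .#..#|.  b9=0 t=1,i=1
  .#...|#  b8=1 t=0,i=4
  ..###|#  b7=1 t=0,i=8
  ..##.|.  b6=0 t=1,i=3
  ..#.#|.  b5=0 t=2,i=0
  ..#..|#  b4=1 t=0,i=3
  ...##|.  b3=0 t=0,i=7
  ...#.|#  b2=1 t=4,i=4
  ....#|#  b1=1 t=0,i=6
  .....|#  b0=1 t=4,i=1
  bits 00010101101110000101110110010111 = 364404119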